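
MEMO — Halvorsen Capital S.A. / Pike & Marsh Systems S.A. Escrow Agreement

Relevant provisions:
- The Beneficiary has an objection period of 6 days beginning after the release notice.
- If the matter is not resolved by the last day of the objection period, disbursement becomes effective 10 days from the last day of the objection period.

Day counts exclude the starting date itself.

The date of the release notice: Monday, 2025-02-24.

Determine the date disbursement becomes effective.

2025-03-12

Adding 6 calendar days to 2025-02-24 gives 2025-03-02, which is the last day of the objection period.
Adding 10 calendar days to 2025-03-02 gives 2025-03-12, which is the date disbursement becomes effective.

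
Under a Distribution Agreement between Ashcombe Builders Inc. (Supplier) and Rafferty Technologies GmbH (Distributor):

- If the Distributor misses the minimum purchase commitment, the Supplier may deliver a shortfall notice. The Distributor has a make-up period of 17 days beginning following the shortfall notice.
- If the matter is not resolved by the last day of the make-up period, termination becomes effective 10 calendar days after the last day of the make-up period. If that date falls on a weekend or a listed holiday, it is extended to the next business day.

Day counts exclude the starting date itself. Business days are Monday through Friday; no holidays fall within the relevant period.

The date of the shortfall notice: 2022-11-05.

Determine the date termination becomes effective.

2022-12-02

Adding 17 calendar days to 2022-11-05 gives 2022-11-22, which is the last day of the make-up period.
The date termination becomes effective: 2022-11-22 + 10 days = 2022-12-02. 2022-12-02 is a Friday, so no roll-forward applies.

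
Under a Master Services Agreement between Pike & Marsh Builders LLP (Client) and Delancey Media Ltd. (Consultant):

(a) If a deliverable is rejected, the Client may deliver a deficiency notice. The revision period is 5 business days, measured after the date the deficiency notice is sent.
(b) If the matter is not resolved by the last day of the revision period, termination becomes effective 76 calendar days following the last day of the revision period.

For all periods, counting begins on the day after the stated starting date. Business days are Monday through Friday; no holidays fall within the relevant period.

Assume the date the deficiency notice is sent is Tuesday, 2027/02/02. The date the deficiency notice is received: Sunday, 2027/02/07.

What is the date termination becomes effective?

The last day of the revision period: 5 business days after Tuesday, 2027/02/02, skipping weekends — Feb 3, Feb 4, Feb 5, Feb 8, Feb 9 — lands on Tuesday, 2027/02/09.
The date termination becomes effective: 2027/02/09 + 76 days = 2027/04/26.

2027/04/26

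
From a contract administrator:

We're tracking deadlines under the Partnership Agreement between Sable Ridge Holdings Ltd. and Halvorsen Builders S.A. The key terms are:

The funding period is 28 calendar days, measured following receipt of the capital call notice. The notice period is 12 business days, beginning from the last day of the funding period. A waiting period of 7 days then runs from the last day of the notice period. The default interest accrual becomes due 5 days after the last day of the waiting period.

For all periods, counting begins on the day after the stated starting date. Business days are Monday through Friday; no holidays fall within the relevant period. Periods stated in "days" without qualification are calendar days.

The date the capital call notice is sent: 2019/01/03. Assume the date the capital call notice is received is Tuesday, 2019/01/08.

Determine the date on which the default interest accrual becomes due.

The last day of the funding period: 2019/01/08 + 28 days = 2019/02/05.
The last day of the notice period: 12 business days after Tuesday, 2019/02/05, skipping weekends — Feb 6, Feb 7, Feb 8, Feb 11, …, Feb 19, Feb 20, Feb 21 — lands on Thursday, 2019/02/21.
The last day of the waiting period: 7 calendar days after 2019/02/21 is 2019/02/28.
The date on which the default interest accrual becomes due: 5 calendar days after 2019/02/28 is 2019/03/05.

2019/03/05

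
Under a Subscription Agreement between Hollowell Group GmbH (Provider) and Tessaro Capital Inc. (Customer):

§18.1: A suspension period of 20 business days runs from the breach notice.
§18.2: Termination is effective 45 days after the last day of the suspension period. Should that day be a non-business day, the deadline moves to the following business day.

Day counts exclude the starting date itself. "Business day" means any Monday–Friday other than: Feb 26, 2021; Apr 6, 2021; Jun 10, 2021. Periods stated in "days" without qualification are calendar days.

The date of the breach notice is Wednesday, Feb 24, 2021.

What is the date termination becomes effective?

May 10, 2021

From Wednesday, Feb 24, 2021, 20 business days (Feb 25, Mar 1, Mar 2, Mar 3, …, Mar 23, Mar 24, Mar 25, skipping weekends and the listed holiday on Feb 26) brings us to Thursday, Mar 25, 2021, which is the last day of the suspension period.
The date termination becomes effective: 45 calendar days after Mar 25, 2021 is May 9, 2021. That falls on a Sunday, so it rolls to the next business day, Monday, May 10, 2021.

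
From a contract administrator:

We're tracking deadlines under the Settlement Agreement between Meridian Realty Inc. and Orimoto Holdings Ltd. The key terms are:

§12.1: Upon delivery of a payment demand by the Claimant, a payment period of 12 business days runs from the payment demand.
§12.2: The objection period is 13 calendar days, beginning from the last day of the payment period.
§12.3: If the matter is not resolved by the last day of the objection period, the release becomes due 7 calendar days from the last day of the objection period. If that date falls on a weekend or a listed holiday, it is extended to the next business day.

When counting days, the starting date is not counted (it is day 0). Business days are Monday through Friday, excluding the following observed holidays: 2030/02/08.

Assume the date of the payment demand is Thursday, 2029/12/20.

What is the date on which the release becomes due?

2030/01/28

From Thursday, 2029/12/20, 12 business days (Dec 21, Dec 24, Dec 25, Dec 26, …, Jan 3, Jan 4, Jan 7, skipping weekends) brings us to Monday, 2030/01/07, which is the last day of the payment period.
The last day of the objection period: 2030/01/07 + 13 days = 2030/01/20.
The date on which the release becomes due: 2030/01/20 + 7 days = 2030/01/27. That falls on a Sunday, so it rolls to the next business day, Monday, 2030/01/28.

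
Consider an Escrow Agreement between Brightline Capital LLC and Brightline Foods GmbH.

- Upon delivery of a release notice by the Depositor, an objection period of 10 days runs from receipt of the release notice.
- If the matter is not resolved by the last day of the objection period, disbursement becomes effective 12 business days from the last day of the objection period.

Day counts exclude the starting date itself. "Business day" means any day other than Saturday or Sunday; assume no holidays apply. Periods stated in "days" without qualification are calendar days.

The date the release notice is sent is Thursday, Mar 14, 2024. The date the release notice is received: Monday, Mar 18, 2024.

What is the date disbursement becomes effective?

The last day of the objection period: 10 calendar days after Mar 18, 2024 is Mar 28, 2024.
The date disbursement becomes effective: 12 business days after Thursday, Mar 28, 2024, skipping weekends — Mar 29, Apr 1, Apr 2, Apr 3, …, Apr 11, Apr 12, Apr 15 — lands on Monday, Apr 15, 2024.

Apr 15, 2024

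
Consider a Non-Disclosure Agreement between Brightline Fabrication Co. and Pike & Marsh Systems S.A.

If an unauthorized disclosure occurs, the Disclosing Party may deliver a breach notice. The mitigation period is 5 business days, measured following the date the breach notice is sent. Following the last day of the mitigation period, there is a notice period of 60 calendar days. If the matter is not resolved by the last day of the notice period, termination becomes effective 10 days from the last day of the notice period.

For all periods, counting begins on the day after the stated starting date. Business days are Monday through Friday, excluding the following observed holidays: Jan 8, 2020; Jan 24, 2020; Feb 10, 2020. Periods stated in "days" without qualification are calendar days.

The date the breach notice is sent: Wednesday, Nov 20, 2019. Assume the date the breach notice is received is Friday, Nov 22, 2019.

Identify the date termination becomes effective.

Feb 5, 2020

The last day of the mitigation period: 5 business days after Wednesday, Nov 20, 2019, skipping weekends — Nov 21, Nov 22, Nov 25, Nov 26, Nov 27 — lands on Wednesday, Nov 27, 2019.
The last day of the notice period: Nov 27, 2019 + 60 days = Jan 26, 2020.
The date termination becomes effective: Jan 26, 2020 + 10 days = Feb 5, 2020.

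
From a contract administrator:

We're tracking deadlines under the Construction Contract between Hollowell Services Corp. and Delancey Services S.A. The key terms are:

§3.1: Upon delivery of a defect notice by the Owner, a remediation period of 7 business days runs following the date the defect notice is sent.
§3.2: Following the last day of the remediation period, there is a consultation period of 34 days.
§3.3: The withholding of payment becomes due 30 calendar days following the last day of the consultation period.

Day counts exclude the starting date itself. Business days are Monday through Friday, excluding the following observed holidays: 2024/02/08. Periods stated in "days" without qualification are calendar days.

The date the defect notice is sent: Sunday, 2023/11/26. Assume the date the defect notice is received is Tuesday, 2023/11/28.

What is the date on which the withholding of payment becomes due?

2024/02/07

The last day of the remediation period: counting 7 business days from Sunday, 2023/11/26 (Nov 27, Nov 28, Nov 29, Nov 30, Dec 1, Dec 4, Dec 5, skipping weekends) reaches Tuesday, 2023/12/05.
Adding 34 calendar days to 2023/12/05 gives 2024/01/08, which is the last day of the consultation period.
The date on which the withholding of payment becomes due: 2024/01/08 + 30 days = 2024/02/07.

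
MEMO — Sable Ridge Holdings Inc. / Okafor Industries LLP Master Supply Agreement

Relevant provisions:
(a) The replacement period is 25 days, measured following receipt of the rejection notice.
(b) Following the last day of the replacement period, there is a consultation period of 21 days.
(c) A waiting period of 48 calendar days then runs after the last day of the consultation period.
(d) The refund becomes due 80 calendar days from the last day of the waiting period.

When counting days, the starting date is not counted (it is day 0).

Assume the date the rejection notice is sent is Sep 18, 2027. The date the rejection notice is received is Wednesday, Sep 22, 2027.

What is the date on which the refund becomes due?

The last day of the replacement period: 25 calendar days after Sep 22, 2027 is Oct 17, 2027.
The last day of the consultation period: Oct 17, 2027 + 21 days = Nov 7, 2027.
The last day of the waiting period: Nov 7, 2027 + 48 days = Dec 25, 2027.
Adding 80 calendar days to Dec 25, 2027 gives Mar 14, 2028, which is the date on which the refund becomes due.

Mar 14, 2028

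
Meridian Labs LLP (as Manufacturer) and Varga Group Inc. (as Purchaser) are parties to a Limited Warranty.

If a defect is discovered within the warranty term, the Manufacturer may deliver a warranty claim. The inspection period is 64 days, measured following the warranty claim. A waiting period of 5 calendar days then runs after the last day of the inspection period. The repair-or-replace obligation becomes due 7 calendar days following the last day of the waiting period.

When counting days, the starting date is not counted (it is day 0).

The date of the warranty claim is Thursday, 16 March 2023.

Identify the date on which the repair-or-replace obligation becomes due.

31 May 2023

The last day of the inspection period: 64 calendar days after 16 March 2023 is 19 May 2023.
The last day of the waiting period: 19 May 2023 + 5 days = 24 May 2023.
The date on which the repair-or-replace obligation becomes due: 7 calendar days after 24 May 2023 is 31 May 2023.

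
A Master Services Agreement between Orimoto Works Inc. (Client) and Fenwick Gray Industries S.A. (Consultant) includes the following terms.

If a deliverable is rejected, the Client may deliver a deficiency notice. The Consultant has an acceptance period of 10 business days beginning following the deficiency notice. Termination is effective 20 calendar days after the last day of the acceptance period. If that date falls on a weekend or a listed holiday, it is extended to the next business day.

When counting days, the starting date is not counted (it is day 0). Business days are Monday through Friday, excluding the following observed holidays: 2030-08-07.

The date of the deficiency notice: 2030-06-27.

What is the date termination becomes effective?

2030-07-31

From Thursday, 2030-06-27, 10 business days (Jun 28, Jul 1, Jul 2, Jul 3, Jul 4, Jul 5, Jul 8, Jul 9, Jul 10, Jul 11, skipping weekends) brings us to Thursday, 2030-07-11, which is the last day of the acceptance period.
The date termination becomes effective: 20 calendar days after 2030-07-11 is 2030-07-31. 2030-07-31 is a Wednesday and is not a listed holiday, so no roll-forward applies.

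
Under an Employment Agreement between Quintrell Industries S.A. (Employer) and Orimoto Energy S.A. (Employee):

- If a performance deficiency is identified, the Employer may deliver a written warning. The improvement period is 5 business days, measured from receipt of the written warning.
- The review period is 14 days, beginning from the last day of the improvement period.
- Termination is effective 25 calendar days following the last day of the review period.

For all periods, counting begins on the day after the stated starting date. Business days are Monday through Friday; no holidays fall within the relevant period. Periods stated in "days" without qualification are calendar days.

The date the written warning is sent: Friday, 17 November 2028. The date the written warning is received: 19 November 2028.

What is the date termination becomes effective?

From Sunday, 19 November 2028, 5 business days (Nov 20, Nov 21, Nov 22, Nov 23, Nov 24, skipping weekends) brings us to Friday, 24 November 2028, which is the last day of the improvement period.
Adding 14 calendar days to 24 November 2028 gives 8 December 2028, which is the last day of the review period.
The date termination becomes effective: 25 calendar days after 8 December 2028 is 2 January 2029.

2 January 2029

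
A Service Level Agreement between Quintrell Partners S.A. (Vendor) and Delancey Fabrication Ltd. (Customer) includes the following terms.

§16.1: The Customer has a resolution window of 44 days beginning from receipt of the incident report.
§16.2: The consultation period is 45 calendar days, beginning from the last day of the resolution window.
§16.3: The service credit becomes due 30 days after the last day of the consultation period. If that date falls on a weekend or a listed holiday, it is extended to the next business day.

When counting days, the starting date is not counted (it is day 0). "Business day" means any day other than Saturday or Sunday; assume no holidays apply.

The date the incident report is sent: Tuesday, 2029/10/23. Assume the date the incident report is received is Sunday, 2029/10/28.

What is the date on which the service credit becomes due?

2030/02/25

The last day of the resolution window: 44 calendar days after 2029/10/28 is 2029/12/11.
Adding 45 calendar days to 2029/12/11 gives 2030/01/25, which is the last day of the consultation period.
The date on which the service credit becomes due: 30 calendar days after 2030/01/25 is 2030/02/24. That falls on a Sunday, so it rolls to the next business day, Monday, 2030/02/25.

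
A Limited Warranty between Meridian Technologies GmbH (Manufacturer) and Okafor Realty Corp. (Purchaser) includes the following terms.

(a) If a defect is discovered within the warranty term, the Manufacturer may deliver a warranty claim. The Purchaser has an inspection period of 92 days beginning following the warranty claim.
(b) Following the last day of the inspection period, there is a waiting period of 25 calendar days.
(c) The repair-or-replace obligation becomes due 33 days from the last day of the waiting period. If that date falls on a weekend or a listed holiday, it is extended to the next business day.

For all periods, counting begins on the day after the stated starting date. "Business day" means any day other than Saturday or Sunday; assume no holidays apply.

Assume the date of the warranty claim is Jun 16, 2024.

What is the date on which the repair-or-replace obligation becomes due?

The last day of the inspection period: 92 calendar days after Jun 16, 2024 is Sep 16, 2024.
Adding 25 calendar days to Sep 16, 2024 gives Oct 11, 2024, which is the last day of the waiting period.
The date on which the repair-or-replace obligation becomes due: 33 calendar days after Oct 11, 2024 is Nov 13, 2024. Nov 13, 2024 is a Wednesday, so no roll-forward applies.

Nov 13, 2024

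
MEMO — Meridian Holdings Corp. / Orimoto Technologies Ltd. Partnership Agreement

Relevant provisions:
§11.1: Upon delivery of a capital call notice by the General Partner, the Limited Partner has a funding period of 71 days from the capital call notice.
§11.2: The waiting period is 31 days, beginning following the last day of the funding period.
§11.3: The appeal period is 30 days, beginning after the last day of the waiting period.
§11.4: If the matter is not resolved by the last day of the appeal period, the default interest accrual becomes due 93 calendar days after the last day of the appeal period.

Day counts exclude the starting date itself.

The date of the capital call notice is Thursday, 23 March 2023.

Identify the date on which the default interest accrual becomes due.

Adding 71 calendar days to 23 March 2023 gives 2 June 2023, which is the last day of the funding period.
The last day of the waiting period: 2 June 2023 + 31 days = 3 July 2023.
Adding 30 calendar days to 3 July 2023 gives 2 August 2023, which is the last day of the appeal period.
The date on which the default interest accrual becomes due: 93 calendar days after 2 August 2023 is 3 November 2023.

3 November 2023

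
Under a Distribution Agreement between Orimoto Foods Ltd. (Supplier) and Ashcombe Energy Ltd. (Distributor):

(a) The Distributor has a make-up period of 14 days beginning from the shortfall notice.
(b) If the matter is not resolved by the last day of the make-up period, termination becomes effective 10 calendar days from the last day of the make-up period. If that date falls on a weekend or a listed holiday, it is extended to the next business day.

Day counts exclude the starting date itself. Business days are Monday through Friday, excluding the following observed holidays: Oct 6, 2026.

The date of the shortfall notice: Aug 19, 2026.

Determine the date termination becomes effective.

Sep 14, 2026

Adding 14 calendar days to Aug 19, 2026 gives Sep 2, 2026, which is the last day of the make-up period.
The date termination becomes effective: Sep 2, 2026 + 10 days = Sep 12, 2026. That falls on a Saturday, so it rolls to the next business day, Monday, Sep 14, 2026.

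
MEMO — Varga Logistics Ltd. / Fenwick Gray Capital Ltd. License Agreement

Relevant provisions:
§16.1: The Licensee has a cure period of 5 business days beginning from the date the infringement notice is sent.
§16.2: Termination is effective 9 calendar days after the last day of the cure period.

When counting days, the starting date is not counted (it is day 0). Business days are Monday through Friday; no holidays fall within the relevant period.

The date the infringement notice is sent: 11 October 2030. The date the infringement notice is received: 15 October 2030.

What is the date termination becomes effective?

27 October 2030

The last day of the cure period: counting 5 business days from Friday, 11 October 2030 (Oct 14, Oct 15, Oct 16, Oct 17, Oct 18, skipping weekends) reaches Friday, 18 October 2030.
The date termination becomes effective: 18 October 2030 + 9 days = 27 October 2030.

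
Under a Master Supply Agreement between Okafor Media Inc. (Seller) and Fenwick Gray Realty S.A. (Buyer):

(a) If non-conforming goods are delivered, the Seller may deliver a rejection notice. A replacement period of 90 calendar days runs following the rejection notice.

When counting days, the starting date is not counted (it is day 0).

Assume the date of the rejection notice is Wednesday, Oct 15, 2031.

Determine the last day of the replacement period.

The last day of the replacement period: Oct 15, 2031 + 90 days = Jan 13, 2032.

Jan 13, 2032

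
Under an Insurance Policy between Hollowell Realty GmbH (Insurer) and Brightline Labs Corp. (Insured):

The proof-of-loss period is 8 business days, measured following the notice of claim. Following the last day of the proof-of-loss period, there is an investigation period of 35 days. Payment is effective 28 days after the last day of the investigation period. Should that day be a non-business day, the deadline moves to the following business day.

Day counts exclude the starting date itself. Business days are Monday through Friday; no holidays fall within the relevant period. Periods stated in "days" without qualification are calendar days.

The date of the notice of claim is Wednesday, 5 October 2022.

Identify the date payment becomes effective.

The last day of the proof-of-loss period: counting 8 business days from Wednesday, 5 October 2022 (Oct 6, Oct 7, Oct 10, Oct 11, Oct 12, Oct 13, Oct 14, Oct 17, skipping weekends) reaches Monday, 17 October 2022.
The last day of the investigation period: 17 October 2022 + 35 days = 21 November 2022.
The date payment becomes effective: 21 November 2022 + 28 days = 19 December 2022. 19 December 2022 is a Monday, so no roll-forward applies.

19 December 2022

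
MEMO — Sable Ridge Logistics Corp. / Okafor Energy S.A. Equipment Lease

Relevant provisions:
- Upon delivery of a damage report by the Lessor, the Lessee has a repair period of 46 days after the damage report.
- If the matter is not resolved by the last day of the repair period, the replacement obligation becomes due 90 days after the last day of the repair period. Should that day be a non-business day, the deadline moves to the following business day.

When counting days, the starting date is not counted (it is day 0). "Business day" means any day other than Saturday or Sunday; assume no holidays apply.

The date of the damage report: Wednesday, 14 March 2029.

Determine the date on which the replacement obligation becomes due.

The last day of the repair period: 14 March 2029 + 46 days = 29 April 2029.
Adding 90 calendar days to 29 April 2029 gives 28 July 2029, which is the date on which the replacement obligation becomes due. That falls on a Saturday, so it rolls to the next business day, Monday, 30 July 2029.

30 July 2029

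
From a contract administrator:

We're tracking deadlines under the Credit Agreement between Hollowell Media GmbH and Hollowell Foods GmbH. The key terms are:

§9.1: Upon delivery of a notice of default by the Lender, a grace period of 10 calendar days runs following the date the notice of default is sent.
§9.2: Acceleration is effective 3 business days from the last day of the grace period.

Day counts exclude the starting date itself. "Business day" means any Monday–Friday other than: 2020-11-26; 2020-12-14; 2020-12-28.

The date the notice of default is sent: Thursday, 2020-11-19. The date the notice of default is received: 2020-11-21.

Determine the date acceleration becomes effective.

2020-12-02

The last day of the grace period: 2020-11-19 + 10 days = 2020-11-29.
The date acceleration becomes effective: 3 business days after Sunday, 2020-11-29, skipping weekends — Nov 30, Dec 1, Dec 2 — lands on Wednesday, 2020-12-02.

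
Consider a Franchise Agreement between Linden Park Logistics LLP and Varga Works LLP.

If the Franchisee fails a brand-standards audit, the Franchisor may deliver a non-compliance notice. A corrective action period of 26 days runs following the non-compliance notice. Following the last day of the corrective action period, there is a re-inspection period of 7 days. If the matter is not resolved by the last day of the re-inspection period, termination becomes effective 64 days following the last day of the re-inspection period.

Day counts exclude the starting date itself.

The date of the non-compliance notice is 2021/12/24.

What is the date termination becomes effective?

2022/03/31

The last day of the corrective action period: 26 calendar days after 2021/12/24 is 2022/01/19.
The last day of the re-inspection period: 2022/01/19 + 7 days = 2022/01/26.
Adding 64 calendar days to 2022/01/26 gives 2022/03/31, which is the date termination becomes effective.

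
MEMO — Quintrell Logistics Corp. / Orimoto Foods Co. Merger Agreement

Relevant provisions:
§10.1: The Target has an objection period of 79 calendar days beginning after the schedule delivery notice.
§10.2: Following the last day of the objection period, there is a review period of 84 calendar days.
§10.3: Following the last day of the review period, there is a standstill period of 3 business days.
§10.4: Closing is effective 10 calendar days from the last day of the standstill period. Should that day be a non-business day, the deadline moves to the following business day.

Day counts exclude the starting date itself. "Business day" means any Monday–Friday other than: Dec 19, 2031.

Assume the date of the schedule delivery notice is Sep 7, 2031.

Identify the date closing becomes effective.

Mar 1, 2032

The last day of the objection period: Sep 7, 2031 + 79 days = Nov 25, 2031.
Adding 84 calendar days to Nov 25, 2031 gives Feb 17, 2032, which is the last day of the review period.
The last day of the standstill period: counting 3 business days from Tuesday, Feb 17, 2032 (Feb 18, Feb 19, Feb 20, skipping weekends) reaches Friday, Feb 20, 2032.
Adding 10 calendar days to Feb 20, 2032 gives Mar 1, 2032, which is the date closing becomes effective. Mar 1, 2032 is a Monday and is not a listed holiday, so no roll-forward applies.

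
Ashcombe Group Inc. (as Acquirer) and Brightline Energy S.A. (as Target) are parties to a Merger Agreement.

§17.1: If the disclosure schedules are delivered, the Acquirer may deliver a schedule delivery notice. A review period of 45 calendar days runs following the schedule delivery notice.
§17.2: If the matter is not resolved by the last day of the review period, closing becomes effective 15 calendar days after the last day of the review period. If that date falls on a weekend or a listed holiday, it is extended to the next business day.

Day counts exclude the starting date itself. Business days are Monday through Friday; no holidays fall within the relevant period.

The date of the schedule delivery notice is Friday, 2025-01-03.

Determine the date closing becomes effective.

2025-03-04

Adding 45 calendar days to 2025-01-03 gives 2025-02-17, which is the last day of the review period.
The date closing becomes effective: 2025-02-17 + 15 days = 2025-03-04. 2025-03-04 is a Tuesday, so no roll-forward applies.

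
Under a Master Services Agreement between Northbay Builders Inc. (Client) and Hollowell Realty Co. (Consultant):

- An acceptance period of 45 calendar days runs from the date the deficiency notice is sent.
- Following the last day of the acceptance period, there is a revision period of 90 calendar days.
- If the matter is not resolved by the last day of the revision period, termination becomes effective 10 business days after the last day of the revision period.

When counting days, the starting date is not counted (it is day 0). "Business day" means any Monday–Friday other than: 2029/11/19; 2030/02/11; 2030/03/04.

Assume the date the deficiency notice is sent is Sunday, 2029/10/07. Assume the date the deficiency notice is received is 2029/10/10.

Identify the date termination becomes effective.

2030/03/06

Adding 45 calendar days to 2029/10/07 gives 2029/11/21, which is the last day of the acceptance period.
The last day of the revision period: 90 calendar days after 2029/11/21 is 2030/02/19.
The date termination becomes effective: counting 10 business days from Tuesday, 2030/02/19 (Feb 20, Feb 21, Feb 22, Feb 25, Feb 26, Feb 27, Feb 28, Mar 1, Mar 5, Mar 6, skipping weekends and the listed holiday on Mar 4) reaches Wednesday, 2030/03/06.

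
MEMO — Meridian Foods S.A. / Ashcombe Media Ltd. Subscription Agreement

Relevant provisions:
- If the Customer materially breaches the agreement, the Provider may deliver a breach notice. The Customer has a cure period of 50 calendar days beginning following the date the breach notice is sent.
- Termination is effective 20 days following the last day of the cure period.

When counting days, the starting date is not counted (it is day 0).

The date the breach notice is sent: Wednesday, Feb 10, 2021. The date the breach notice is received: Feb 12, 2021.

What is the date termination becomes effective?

Apr 21, 2021

The last day of the cure period: Feb 10, 2021 + 50 days = Apr 1, 2021.
The date termination becomes effective: Apr 1, 2021 + 20 days = Apr 21, 2021.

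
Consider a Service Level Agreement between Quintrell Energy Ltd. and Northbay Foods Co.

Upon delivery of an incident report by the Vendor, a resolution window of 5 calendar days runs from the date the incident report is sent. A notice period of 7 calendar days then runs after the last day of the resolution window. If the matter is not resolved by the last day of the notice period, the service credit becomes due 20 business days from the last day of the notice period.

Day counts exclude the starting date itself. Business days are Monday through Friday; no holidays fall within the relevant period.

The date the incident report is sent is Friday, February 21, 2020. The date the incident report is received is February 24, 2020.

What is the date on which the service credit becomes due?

April 1, 2020

The last day of the resolution window: February 21, 2020 + 5 days = February 26, 2020.
The last day of the notice period: February 26, 2020 + 7 days = March 4, 2020.
From Wednesday, March 4, 2020, 20 business days (Mar 5, Mar 6, Mar 9, Mar 10, …, Mar 30, Mar 31, Apr 1, skipping weekends) brings us to Wednesday, April 1, 2020, which is the date on which the service credit becomes due.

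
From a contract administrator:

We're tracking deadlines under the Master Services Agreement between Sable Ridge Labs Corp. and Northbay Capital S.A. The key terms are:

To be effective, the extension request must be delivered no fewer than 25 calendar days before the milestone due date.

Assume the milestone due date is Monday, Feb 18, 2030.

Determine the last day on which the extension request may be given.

Counting back 25 calendar days from Feb 18, 2030 gives Jan 24, 2030.

Jan 24, 2030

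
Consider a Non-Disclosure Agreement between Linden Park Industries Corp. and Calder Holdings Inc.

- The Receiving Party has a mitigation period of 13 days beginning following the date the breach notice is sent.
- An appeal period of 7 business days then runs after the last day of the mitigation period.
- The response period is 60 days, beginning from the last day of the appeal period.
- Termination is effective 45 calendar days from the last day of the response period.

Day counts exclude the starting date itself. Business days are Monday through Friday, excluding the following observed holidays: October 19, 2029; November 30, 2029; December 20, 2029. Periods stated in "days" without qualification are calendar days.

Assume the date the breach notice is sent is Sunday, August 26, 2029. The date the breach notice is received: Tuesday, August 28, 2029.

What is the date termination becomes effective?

January 1, 2030

Adding 13 calendar days to August 26, 2029 gives September 8, 2029, which is the last day of the mitigation period.
From Saturday, September 8, 2029, 7 business days (Sep 10, Sep 11, Sep 12, Sep 13, Sep 14, Sep 17, Sep 18, skipping weekends) brings us to Tuesday, September 18, 2029, which is the last day of the appeal period.
Adding 60 calendar days to September 18, 2029 gives November 17, 2029, which is the last day of the response period.
The date termination becomes effective: 45 calendar days after November 17, 2029 is January 1, 2030.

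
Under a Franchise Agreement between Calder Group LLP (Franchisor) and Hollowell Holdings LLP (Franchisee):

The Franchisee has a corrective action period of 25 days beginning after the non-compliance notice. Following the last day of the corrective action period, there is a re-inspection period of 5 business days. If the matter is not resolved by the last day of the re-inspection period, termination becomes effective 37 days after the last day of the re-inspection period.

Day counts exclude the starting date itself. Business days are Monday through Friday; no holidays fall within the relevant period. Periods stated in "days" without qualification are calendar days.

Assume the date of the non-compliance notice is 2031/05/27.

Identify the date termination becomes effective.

2031/08/03

The last day of the corrective action period: 25 calendar days after 2031/05/27 is 2031/06/21.
From Saturday, 2031/06/21, 5 business days (Jun 23, Jun 24, Jun 25, Jun 26, Jun 27, skipping weekends) brings us to Friday, 2031/06/27, which is the last day of the re-inspection period.
The date termination becomes effective: 37 calendar days after 2031/06/27 is 2031/08/03.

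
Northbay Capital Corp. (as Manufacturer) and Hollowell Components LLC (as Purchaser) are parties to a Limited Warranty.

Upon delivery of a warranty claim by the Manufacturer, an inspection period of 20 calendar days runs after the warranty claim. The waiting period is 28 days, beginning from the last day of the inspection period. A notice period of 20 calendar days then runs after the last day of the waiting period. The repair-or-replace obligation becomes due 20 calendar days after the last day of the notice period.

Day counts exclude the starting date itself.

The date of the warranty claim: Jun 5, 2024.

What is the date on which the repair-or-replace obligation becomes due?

The last day of the inspection period: 20 calendar days after Jun 5, 2024 is Jun 25, 2024.
The last day of the waiting period: 28 calendar days after Jun 25, 2024 is Jul 23, 2024.
Adding 20 calendar days to Jul 23, 2024 gives Aug 12, 2024, which is the last day of the notice period.
Adding 20 calendar days to Aug 12, 2024 gives Sep 1, 2024, which is the date on which the repair-or-replace obligation becomes due.

Sep 1, 2024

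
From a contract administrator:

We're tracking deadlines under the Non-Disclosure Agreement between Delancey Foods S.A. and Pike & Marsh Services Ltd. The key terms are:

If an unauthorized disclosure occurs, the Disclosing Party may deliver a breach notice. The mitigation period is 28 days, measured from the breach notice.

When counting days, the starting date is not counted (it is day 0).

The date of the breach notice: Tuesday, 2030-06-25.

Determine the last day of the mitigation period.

The last day of the mitigation period: 28 calendar days after 2030-06-25 is 2030-07-23.

2030-07-23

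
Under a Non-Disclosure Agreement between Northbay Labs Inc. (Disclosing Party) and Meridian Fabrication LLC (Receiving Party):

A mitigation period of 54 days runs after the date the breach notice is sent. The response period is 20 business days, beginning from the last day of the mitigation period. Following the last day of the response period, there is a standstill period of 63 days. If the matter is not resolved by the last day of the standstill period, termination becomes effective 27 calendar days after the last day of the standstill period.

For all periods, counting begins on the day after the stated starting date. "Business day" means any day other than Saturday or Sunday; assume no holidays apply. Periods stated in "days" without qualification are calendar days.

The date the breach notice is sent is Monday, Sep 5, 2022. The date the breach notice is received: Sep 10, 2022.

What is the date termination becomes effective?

The last day of the mitigation period: Sep 5, 2022 + 54 days = Oct 29, 2022.
The last day of the response period: 20 business days after Saturday, Oct 29, 2022, skipping weekends — Oct 31, Nov 1, Nov 2, Nov 3, …, Nov 23, Nov 24, Nov 25 — lands on Friday, Nov 25, 2022.
The last day of the standstill period: 63 calendar days after Nov 25, 2022 is Jan 27, 2023.
The date termination becomes effective: Jan 27, 2023 + 27 days = Feb 23, 2023.

Feb 23, 2023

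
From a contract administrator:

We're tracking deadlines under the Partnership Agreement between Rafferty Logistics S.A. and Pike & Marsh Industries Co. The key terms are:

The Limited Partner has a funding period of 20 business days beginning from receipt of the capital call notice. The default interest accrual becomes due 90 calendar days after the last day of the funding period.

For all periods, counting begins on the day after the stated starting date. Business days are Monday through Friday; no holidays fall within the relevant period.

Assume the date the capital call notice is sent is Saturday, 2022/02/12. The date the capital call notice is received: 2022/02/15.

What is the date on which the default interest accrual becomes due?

The last day of the funding period: counting 20 business days from Tuesday, 2022/02/15 (Feb 16, Feb 17, Feb 18, Feb 21, …, Mar 11, Mar 14, Mar 15, skipping weekends) reaches Tuesday, 2022/03/15.
The date on which the default interest accrual becomes due: 2022/03/15 + 90 days = 2022/06/13.

2022/06/13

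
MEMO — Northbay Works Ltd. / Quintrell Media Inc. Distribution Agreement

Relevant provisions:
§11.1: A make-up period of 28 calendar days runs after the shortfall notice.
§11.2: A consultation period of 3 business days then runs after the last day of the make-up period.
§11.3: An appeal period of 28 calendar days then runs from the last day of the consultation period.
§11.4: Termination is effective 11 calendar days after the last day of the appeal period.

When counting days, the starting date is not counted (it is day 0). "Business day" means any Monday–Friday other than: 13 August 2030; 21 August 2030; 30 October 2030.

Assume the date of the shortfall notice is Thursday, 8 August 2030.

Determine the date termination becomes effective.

19 October 2030

The last day of the make-up period: 8 August 2030 + 28 days = 5 September 2030.
The last day of the consultation period: 3 business days after Thursday, 5 September 2030, skipping weekends — Sep 6, Sep 9, Sep 10 — lands on Tuesday, 10 September 2030.
The last day of the appeal period: 28 calendar days after 10 September 2030 is 8 October 2030.
The date termination becomes effective: 11 calendar days after 8 October 2030 is 19 October 2030.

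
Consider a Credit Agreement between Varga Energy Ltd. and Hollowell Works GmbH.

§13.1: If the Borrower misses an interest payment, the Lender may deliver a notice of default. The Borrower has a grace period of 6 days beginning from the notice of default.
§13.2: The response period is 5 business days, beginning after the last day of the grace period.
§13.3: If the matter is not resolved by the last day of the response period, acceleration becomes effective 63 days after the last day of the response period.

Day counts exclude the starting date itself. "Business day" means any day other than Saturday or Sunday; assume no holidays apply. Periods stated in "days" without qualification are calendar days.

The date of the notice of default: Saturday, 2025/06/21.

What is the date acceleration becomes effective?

2025/09/05

The last day of the grace period: 2025/06/21 + 6 days = 2025/06/27.
From Friday, 2025/06/27, 5 business days (Jun 30, Jul 1, Jul 2, Jul 3, Jul 4, skipping weekends) brings us to Friday, 2025/07/04, which is the last day of the response period.
The date acceleration becomes effective: 63 calendar days after 2025/07/04 is 2025/09/05.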